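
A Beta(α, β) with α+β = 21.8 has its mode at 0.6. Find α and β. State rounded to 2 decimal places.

α = 12.88, β = 8.92

Since the density peak of Beta(α,β) is at (α−1)/(α+β−2),
α = 1 + 0.6(21.8−2) = 12.88 and β = 21.8 − 12.88 = 8.92.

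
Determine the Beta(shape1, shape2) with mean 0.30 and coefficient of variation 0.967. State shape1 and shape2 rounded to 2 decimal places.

shape1 = 0.45, shape2 = 1.05

σ = CV·μ = 0.967×0.30 = 0.29010, so σ² = 0.084158.
s+1 = μ(1−μ)/σ² = 0.2100/0.084158 = 2.4953, so s = shape1+shape2 = 1.4953.
shape1 = μs = 0.45, shape2 = (1−μ)s = 1.05.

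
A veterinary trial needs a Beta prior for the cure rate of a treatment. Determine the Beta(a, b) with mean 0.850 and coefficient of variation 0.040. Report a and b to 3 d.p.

a = 92.900, b = 16.394

Var = (CV·μ)² = (0.040×0.850)² = 0.001156.
a+b = μ(1−μ)/Var − 1 = 0.127500/0.001156 − 1 = 109.2941.
Thus a = 0.850·109.2941 = 92.900 and b = 0.150·109.2941 = 16.394.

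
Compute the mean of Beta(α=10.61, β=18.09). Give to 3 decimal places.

E[X] = α/(α+β) = 10.61/28.70 = 0.370.

0.370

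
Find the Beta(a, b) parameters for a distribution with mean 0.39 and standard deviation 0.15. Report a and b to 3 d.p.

σ² = 0.15² = 0.0225.
With s = a+b, Var = μ(1−μ)/(s+1), so s+1 = (0.39×0.61)/0.0225 = 10.5733 and s = 9.5733.
a = μs = 3.734, b = (1−μ)s = 5.840.

a = 3.734, b = 5.840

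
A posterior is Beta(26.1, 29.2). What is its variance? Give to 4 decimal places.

μ = 26.1/55.3 = 0.471971; Var = μ(1−μ)/(α+β+1) = 0.2492144/56.3 = 0.0044.

0.0044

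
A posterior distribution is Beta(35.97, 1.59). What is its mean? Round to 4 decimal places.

0.9577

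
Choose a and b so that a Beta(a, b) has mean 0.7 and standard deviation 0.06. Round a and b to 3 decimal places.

a = 40.133, b = 17.200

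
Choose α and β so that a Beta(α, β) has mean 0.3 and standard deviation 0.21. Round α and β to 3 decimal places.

σ² = 0.21² = 0.0441.
With s = α+β, Var = μ(1−μ)/(s+1), so s+1 = (0.3×0.7)/0.0441 = 4.7619 and s = 3.7619.
α = μs = 1.129, β = (1−μ)s = 2.633.

α = 1.129, β = 2.633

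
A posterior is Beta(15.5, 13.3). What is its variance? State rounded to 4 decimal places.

0.0083

Var = αβ/[(α+β)²(α+β+1)] = (15.5×13.3)/(28.8²×29.8) = 206.15/24717.312 = 0.0083.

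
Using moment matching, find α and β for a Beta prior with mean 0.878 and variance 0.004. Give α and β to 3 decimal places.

Let s = α+β. The Beta variance is μ(1−μ)/(s+1).
So s+1 = μ(1−μ)/σ² = (0.878×0.122)/0.004 = 0.107116/0.004 = 26.7790, giving s = 25.7790.
Then α = μs = 0.878×25.7790 = 22.634 and β = (1−μ)s = 0.122×25.7790 = 3.145.

α = 22.634, β = 3.145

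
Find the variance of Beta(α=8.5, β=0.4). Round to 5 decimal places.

0.00434

α+β = 8.9 and αβ = 3.40, so Var = αβ/[(α+β)²(α+β+1)] = 3.40/784.179 = 0.00434.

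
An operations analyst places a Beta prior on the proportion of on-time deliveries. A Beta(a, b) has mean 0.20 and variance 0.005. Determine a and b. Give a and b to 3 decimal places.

By moment matching, a+b = μ(1−μ)/σ² − 1 = (0.20·0.80)/0.005 − 1 = 32.0000 − 1 = 31.0000.
Since a/(a+b) = μ, a = 0.20·31.0000 = 6.200 and b = 0.80·31.0000 = 24.800.

a = 6.200, b = 24.800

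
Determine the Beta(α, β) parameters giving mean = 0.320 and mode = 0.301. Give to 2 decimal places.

With s = α+β: μ = α/s and mode = (α−1)/(s−2). Eliminating α = μs,
μs − 1 = m(s−2) ⇒ s(μ−m) = 1−2m ⇒ s = 0.398/0.019 = 20.9474.
So α = μs = 6.70, β = (1−μ)s = 14.24.

α = 6.70, β = 14.24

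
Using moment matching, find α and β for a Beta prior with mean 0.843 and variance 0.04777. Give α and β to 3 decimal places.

Let s = α+β. The Beta variance is μ(1−μ)/(s+1).
So s+1 = μ(1−μ)/σ² = (0.843×0.157)/0.04777 = 0.132351/0.04777 = 2.7706, giving s = 1.7706.
Then α = μs = 0.843×1.7706 = 1.493 and β = (1−μ)s = 0.157×1.7706 = 0.278.

α = 1.493, β = 0.278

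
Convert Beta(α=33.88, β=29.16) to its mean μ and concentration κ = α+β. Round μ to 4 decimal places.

κ = α+β = 33.88+29.16 = 63.04; μ = α/κ = 33.88/63.04 = 0.5374.

μ = 0.5374, κ = 63.04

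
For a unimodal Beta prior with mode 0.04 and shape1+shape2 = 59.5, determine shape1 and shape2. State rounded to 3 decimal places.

shape1 = 3.300, shape2 = 56.200

For shape1,shape2>1 the mode is (shape1−1)/(shape1+shape2−2), so shape1 = mode·(κ−2)+1 = 0.04×57.5+1 = 3.300.
And shape2 = (1−mode)·(κ−2)+1 = 0.96×57.5+1 = 56.200.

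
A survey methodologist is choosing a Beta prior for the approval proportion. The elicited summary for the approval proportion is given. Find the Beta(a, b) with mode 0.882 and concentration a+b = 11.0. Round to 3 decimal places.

a = 8.938, b = 2.062

Since the density peak of Beta(a,b) is at (a−1)/(a+b−2),
a = 1 + 0.882(11.0−2) = 8.938 and b = 11.0 − 8.938 = 2.062.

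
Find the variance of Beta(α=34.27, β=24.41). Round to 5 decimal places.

0.00407

μ = 34.27/58.68 = 0.584015; Var = μ(1−μ)/(α+β+1) = 0.2429415/59.68 = 0.00407.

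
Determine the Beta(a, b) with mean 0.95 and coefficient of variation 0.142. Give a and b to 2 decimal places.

Var = (CV·μ)² = (0.142×0.95)² = 0.018198.
a+b = μ(1−μ)/Var − 1 = 0.0475/0.018198 − 1 = 1.6102.
Thus a = 0.95·1.6102 = 1.53 and b = 0.05·1.6102 = 0.08.

a = 1.53, b = 0.08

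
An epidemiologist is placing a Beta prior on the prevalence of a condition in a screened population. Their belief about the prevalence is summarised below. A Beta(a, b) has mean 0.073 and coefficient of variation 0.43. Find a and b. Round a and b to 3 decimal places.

a = 4.941, b = 62.738

Var = (CV·μ)² = (0.43×0.073)² = 0.000985.
a+b = μ(1−μ)/Var − 1 = 0.067671/0.000985 − 1 = 67.6784.
Thus a = 0.073·67.6784 = 4.941 and b = 0.927·67.6784 = 62.738.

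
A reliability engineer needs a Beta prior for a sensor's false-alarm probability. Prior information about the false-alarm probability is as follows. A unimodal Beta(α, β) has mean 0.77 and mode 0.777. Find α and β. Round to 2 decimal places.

Let s = α+β. Mean gives α = μs = 0.77s; mode gives (α−1)/(s−2) = 0.777.
Substituting: 0.77s − 1 = 0.777(s−2) = 0.777s − 1.554, so -0.007s = -0.554 and s = 79.1429.
Then α = 0.77×79.1429 = 60.94 and β = s−α = 18.20.

α = 60.94, β = 18.20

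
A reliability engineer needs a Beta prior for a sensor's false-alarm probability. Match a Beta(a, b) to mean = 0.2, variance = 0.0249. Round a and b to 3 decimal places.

By moment matching, a+b = μ(1−μ)/σ² − 1 = (0.2·0.8)/0.0249 − 1 = 6.4257 − 1 = 5.4257.
Since a/(a+b) = μ, a = 0.2·5.4257 = 1.085 and b = 0.8·5.4257 = 4.341.

a = 1.085, b = 4.341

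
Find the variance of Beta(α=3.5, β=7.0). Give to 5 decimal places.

0.01932

μ = 3.5/10.5 = 0.333333; Var = μ(1−μ)/(α+β+1) = 0.2222222/11.5 = 0.01932.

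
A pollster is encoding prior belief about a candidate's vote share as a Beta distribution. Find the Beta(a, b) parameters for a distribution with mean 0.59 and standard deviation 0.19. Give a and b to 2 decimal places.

a = 3.36, b = 2.34

σ² = 0.19² = 0.0361.
With s = a+b, Var = μ(1−μ)/(s+1), so s+1 = (0.59×0.41)/0.0361 = 6.7008 and s = 5.7008.
a = μs = 3.36, b = (1−μ)s = 2.34.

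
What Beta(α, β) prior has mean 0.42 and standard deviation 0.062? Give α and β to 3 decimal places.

Variance = 0.062² = 0.003844. The moment-matching identity α+β = μ(1−μ)/Var − 1 gives
α+β = 0.2436/0.003844 − 1 = 62.3715, so α = μ·62.3715 = 26.196 and β = (1−μ)·62.3715 = 36.175.

α = 26.196, β = 36.175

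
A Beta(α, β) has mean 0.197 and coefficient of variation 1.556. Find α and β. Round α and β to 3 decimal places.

α = 0.135, β = 0.549

σ = CV·μ = 1.556×0.197 = 0.30653, so σ² = 0.093962.
s+1 = μ(1−μ)/σ² = 0.158191/0.093962 = 1.6836, so s = α+β = 0.6836.
α = μs = 0.135, β = (1−μ)s = 0.549.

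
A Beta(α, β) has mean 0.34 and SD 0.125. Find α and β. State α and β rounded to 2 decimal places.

α = 4.54, β = 8.82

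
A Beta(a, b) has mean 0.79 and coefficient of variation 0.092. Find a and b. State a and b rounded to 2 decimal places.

a = 24.02, b = 6.39

Var = (CV·μ)² = (0.092×0.79)² = 0.005282.
a+b = μ(1−μ)/Var − 1 = 0.1659/0.005282 − 1 = 30.4063.
Thus a = 0.79·30.4063 = 24.02 and b = 0.21·30.4063 = 6.39.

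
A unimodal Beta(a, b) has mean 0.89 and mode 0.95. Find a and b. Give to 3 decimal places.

Let s = a+b. Mean gives a = μs = 0.89s; mode gives (a−1)/(s−2) = 0.95.
Substituting: 0.89s − 1 = 0.95(s−2) = 0.95s − 1.90, so -0.06s = -0.90 and s = 15.0000.
Then a = 0.89×15.0000 = 13.350 and b = s−a = 1.650.

a = 13.350, b = 1.650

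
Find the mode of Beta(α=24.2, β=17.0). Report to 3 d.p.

0.592

With α,β > 1, mode = (α−1)/(α+β−2) = 23.2/39.2 = 0.592.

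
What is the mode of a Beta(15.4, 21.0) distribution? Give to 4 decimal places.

0.4186

With α,β > 1, mode = (α−1)/(α+β−2) = 14.4/34.4 = 0.4186.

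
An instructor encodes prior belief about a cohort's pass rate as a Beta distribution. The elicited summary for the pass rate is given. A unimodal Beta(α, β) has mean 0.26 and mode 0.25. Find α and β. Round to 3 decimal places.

α = 13.000, β = 37.000

With s = α+β: μ = α/s and mode = (α−1)/(s−2). Eliminating α = μs,
μs − 1 = m(s−2) ⇒ s(μ−m) = 1−2m ⇒ s = 0.50/0.01 = 50.0000.
So α = μs = 13.000, β = (1−μ)s = 37.000.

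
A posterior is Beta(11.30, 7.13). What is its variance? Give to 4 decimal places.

α+β = 18.43 and αβ = 80.5690, so Var = αβ/[(α+β)²(α+β+1)] = 80.5690/6599.689007 = 0.0122.

0.0122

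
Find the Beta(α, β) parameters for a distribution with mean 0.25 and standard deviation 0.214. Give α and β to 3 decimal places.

α = 0.774, β = 2.321

First σ² = 0.045796. Setting α = μn, β = (1−μ)n with n = α+β,
μ(1−μ)/(n+1) = 0.045796 ⇒ n+1 = 0.1875/0.045796 = 4.0942 ⇒ n = 3.0942.
Hence α = 0.25×3.0942 = 0.774, β = 0.75×3.0942 = 2.321.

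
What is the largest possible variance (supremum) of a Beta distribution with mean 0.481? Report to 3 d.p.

0.250

Var = μ(1−μ)/(α+β+1), which approaches μ(1−μ) as α+β → 0.
So the supremum is μ(1−μ) = 0.481×0.519 = 0.250.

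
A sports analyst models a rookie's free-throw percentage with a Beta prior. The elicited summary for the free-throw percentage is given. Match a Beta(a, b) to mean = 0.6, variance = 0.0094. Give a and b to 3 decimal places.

Write ν = a+b; then a = μν and Var = μ(1−μ)/(ν+1).
ν = μ(1−μ)/Var − 1 = 0.24/0.0094 − 1 = 24.5319.
a = 0.6·24.5319 = 14.719, b = 0.4·24.5319 = 9.813.

a = 14.719, b = 9.813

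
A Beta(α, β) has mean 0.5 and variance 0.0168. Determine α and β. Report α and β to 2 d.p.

By moment matching, α+β = μ(1−μ)/σ² − 1 = (0.5·0.5)/0.0168 − 1 = 14.8810 − 1 = 13.8810.
Since α/(α+β) = μ, α = 0.5·13.8810 = 6.94 and β = 0.5·13.8810 = 6.94.

α = 6.94, β = 6.94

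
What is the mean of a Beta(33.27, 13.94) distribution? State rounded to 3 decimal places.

The Beta mean is α/(α+β) = 33.27/(33.27+13.94) = 0.705.

0.705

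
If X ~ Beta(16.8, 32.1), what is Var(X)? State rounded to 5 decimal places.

Var = αβ/[(α+β)²(α+β+1)] = (16.8×32.1)/(48.9²×49.9) = 539.28/119321.379 = 0.00452.

0.00452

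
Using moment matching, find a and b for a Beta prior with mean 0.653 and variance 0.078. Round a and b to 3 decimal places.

a = 1.244, b = 0.661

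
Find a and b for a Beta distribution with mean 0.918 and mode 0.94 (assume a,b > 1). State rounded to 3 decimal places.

Let s = a+b. Mean gives a = μs = 0.918s; mode gives (a−1)/(s−2) = 0.94.
Substituting: 0.918s − 1 = 0.94(s−2) = 0.94s − 1.88, so -0.022s = -0.88 and s = 40.0000.
Then a = 0.918×40.0000 = 36.720 and b = s−a = 3.280.

a = 36.720, b = 3.280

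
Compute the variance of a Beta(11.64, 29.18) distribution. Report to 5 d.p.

0.00487

α+β = 40.82 and αβ = 339.6552, so Var = αβ/[(α+β)²(α+β+1)] = 339.6552/69683.511768 = 0.00487.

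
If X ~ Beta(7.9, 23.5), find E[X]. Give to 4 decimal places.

0.2516

E[X] = α/(α+β) = 7.9/31.4 = 0.2516.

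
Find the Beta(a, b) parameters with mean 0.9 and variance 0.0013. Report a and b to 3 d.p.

a = 61.408, b = 6.823

Let s = a+b. The Beta variance is μ(1−μ)/(s+1).
So s+1 = μ(1−μ)/σ² = (0.9×0.1)/0.0013 = 0.09/0.0013 = 69.2308, giving s = 68.2308.
Then a = μs = 0.9×68.2308 = 61.408 and b = (1−μ)s = 0.1×68.2308 = 6.823.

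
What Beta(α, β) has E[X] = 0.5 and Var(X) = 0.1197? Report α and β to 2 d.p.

α = 0.54, β = 0.54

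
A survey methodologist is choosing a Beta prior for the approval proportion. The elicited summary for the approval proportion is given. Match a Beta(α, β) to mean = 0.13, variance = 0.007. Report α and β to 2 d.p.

α = 1.97, β = 13.19

By moment matching, α+β = μ(1−μ)/σ² − 1 = (0.13·0.87)/0.007 − 1 = 16.1571 − 1 = 15.1571.
Since α/(α+β) = μ, α = 0.13·15.1571 = 1.97 and β = 0.87·15.1571 = 13.19.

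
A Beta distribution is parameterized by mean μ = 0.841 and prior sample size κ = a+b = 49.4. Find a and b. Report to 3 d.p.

a = 41.545, b = 7.855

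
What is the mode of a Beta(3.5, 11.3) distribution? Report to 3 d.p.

With α,β > 1, mode = (α−1)/(α+β−2) = 2.5/12.8 = 0.195.

0.195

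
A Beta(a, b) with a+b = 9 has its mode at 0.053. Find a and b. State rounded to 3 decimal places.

a = 1.371, b = 7.629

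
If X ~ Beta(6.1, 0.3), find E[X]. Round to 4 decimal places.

The Beta mean is α/(α+β) = 6.1/(6.1+0.3) = 0.9531.

0.9531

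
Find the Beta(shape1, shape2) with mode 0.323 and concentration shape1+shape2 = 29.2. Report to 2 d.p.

shape1 = 9.79, shape2 = 19.41

Since the density peak of Beta(shape1,shape2) is at (shape1−1)/(shape1+shape2−2),
shape1 = 1 + 0.323(29.2−2) = 9.79 and shape2 = 29.2 − 9.79 = 19.41.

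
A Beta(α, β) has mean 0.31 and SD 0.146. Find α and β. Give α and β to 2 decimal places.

First σ² = 0.021316. Setting α = μn, β = (1−μ)n with n = α+β,
μ(1−μ)/(n+1) = 0.021316 ⇒ n+1 = 0.2139/0.021316 = 10.0347 ⇒ n = 9.0347.
Hence α = 0.31×9.0347 = 2.80, β = 0.69×9.0347 = 6.23.

α = 2.80, β = 6.23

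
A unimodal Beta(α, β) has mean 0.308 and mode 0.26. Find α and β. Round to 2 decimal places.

α = 3.08, β = 6.92

Let s = α+β. Mean gives α = μs = 0.308s; mode gives (α−1)/(s−2) = 0.26.
Substituting: 0.308s − 1 = 0.26(s−2) = 0.26s − 0.52, so 0.048s = 0.48 and s = 10.0000.
Then α = 0.308×10.0000 = 3.08 and β = s−α = 6.92.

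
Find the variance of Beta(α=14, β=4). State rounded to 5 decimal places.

α+β = 18 and αβ = 56, so Var = αβ/[(α+β)²(α+β+1)] = 56/6156 = 0.00910.

0.00910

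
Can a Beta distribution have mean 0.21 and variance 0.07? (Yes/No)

A Beta with mean μ has variance μ(1−μ)/(α+β+1) < μ(1−μ).
Here μ(1−μ) = 0.21×0.79 = 0.1659, and 0.07 < 0.1659.

Yes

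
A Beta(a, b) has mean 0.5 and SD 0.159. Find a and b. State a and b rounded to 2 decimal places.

a = 4.44, b = 4.44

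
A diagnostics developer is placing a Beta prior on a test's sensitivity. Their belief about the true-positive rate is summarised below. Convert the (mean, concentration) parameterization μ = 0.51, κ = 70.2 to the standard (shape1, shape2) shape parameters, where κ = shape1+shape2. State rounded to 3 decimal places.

Split κ in proportion μ : (1−μ): shape1 = 0.51·70.2 = 35.802, shape2 = 70.2 − 35.802 = 34.398.

shape1 = 35.802, shape2 = 34.398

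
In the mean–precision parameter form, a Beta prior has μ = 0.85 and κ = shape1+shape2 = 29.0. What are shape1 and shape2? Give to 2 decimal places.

shape1 = μκ = 0.85×29.0 = 24.65 and shape2 = (1−μ)κ = 0.15×29.0 = 4.35.

shape1 = 24.65, shape2 = 4.35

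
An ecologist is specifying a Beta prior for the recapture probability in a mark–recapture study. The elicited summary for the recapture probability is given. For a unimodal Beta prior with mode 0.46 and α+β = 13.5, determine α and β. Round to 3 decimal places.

Since the density peak of Beta(α,β) is at (α−1)/(α+β−2),
α = 1 + 0.46(13.5−2) = 6.290 and β = 13.5 − 6.290 = 7.210.

α = 6.290, β = 7.210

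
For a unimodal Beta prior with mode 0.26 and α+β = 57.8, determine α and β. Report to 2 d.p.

For α,β>1 the mode is (α−1)/(α+β−2), so α = mode·(κ−2)+1 = 0.26×55.8+1 = 15.51.
And β = (1−mode)·(κ−2)+1 = 0.74×55.8+1 = 42.29.

α = 15.51, β = 42.29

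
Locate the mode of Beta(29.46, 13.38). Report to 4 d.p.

0.6969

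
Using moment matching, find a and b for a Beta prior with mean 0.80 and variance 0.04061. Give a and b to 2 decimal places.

a = 2.35, b = 0.59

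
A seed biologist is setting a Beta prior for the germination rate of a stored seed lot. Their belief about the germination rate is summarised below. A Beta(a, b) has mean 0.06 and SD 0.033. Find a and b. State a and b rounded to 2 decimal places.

a = 3.05, b = 47.74

First σ² = 0.001089. Setting a = μn, b = (1−μ)n with n = a+b,
μ(1−μ)/(n+1) = 0.001089 ⇒ n+1 = 0.0564/0.001089 = 51.7906 ⇒ n = 50.7906.
Hence a = 0.06×50.7906 = 3.05, b = 0.94×50.7906 = 47.74.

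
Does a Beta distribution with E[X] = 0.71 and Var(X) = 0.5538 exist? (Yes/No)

The Beta variance bound is σ² < μ(1−μ).
Here μ(1−μ) = 0.71×0.29 = 0.2059, and 0.5538 ≥ 0.2059.

No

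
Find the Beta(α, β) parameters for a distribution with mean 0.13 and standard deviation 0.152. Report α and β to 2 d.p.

α = 0.51, β = 3.39

σ² = 0.152² = 0.023104.
With s = α+β, Var = μ(1−μ)/(s+1), so s+1 = (0.13×0.87)/0.023104 = 4.8953 and s = 3.8953.
α = μs = 0.51, β = (1−μ)s = 3.39.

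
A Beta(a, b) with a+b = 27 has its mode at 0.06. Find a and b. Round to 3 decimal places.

Since the density peak of Beta(a,b) is at (a−1)/(a+b−2),
a = 1 + 0.06(27−2) = 2.500 and b = 27 − 2.500 = 24.500.

a = 2.500, b = 24.500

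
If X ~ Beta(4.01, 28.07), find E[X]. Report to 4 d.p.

The Beta mean is α/(α+β) = 4.01/(4.01+28.07) = 0.1250.

0.1250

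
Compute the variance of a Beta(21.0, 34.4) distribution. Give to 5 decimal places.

0.00417

Var = αβ/[(α+β)²(α+β+1)] = (21.0×34.4)/(55.4²×56.4) = 722.40/173100.624 = 0.00417.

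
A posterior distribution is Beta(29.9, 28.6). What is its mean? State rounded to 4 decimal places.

The Beta mean is α/(α+β) = 29.9/(29.9+28.6) = 0.5111.

0.5111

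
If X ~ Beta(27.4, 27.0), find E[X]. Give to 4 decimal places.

0.5037

E[X] = α/(α+β) = 27.4/54.4 = 0.5037.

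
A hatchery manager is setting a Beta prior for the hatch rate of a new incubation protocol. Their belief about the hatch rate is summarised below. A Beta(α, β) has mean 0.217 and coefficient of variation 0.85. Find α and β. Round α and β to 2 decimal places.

σ = CV·μ = 0.85×0.217 = 0.18445, so σ² = 0.034022.
s+1 = μ(1−μ)/σ² = 0.169911/0.034022 = 4.9942, so s = α+β = 3.9942.
α = μs = 0.87, β = (1−μ)s = 3.13.

α = 0.87, β = 3.13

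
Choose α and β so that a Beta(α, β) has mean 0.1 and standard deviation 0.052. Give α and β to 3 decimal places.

α = 3.228, β = 29.056

σ² = 0.052² = 0.002704.
With s = α+β, Var = μ(1−μ)/(s+1), so s+1 = (0.1×0.9)/0.002704 = 33.2840 and s = 32.2840.
α = μs = 3.228, β = (1−μ)s = 29.056.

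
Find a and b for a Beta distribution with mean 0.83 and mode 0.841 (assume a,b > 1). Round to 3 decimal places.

a = 51.460, b = 10.540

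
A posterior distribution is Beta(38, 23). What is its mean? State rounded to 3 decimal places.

The Beta mean is α/(α+β) = 38/(38+23) = 0.623.

0.623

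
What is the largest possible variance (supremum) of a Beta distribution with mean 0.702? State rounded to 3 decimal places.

For fixed mean μ the Beta variance is μ(1−μ)/(α+β+1), increasing as α+β decreases.
Its least upper bound (not attained) is μ(1−μ) = 0.702·0.298 = 0.209.

0.209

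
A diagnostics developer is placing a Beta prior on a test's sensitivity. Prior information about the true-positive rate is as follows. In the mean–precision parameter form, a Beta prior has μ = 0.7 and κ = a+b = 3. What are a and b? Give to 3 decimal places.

a = μκ = 0.7×3 = 2.100 and b = (1−μ)κ = 0.3×3 = 0.900.

a = 2.100, b = 0.900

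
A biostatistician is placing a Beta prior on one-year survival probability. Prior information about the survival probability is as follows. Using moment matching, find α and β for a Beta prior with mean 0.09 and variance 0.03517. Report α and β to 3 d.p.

α = 0.120, β = 1.209

Let s = α+β. The Beta variance is μ(1−μ)/(s+1).
So s+1 = μ(1−μ)/σ² = (0.09×0.91)/0.03517 = 0.0819/0.03517 = 2.3287, giving s = 1.3287.
Then α = μs = 0.09×1.3287 = 0.120 and β = (1−μ)s = 0.91×1.3287 = 1.209.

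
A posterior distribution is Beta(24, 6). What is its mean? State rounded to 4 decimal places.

0.8000

E[X] = α/(α+β) = 24/30 = 0.8000.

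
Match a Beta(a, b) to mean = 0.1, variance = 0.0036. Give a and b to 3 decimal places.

a = 2.400, b = 21.600

Let s = a+b. The Beta variance is μ(1−μ)/(s+1).
So s+1 = μ(1−μ)/σ² = (0.1×0.9)/0.0036 = 0.09/0.0036 = 25.0000, giving s = 24.0000.
Then a = μs = 0.1×24.0000 = 2.400 and b = (1−μ)s = 0.9×24.0000 = 21.600.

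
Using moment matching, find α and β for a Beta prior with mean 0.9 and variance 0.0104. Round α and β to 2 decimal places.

α = 6.89, β = 0.77

Let s = α+β. The Beta variance is μ(1−μ)/(s+1).
So s+1 = μ(1−μ)/σ² = (0.9×0.1)/0.0104 = 0.09/0.0104 = 8.6538, giving s = 7.6538.
Then α = μs = 0.9×7.6538 = 6.89 and β = (1−μ)s = 0.1×7.6538 = 0.77.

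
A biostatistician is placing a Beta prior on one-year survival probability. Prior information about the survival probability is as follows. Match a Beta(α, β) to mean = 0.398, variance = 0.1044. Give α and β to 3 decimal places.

α = 0.515, β = 0.780

Write ν = α+β; then α = μν and Var = μ(1−μ)/(ν+1).
ν = μ(1−μ)/Var − 1 = 0.239596/0.1044 − 1 = 1.2950.
α = 0.398·1.2950 = 0.515, β = 0.602·1.2950 = 0.780.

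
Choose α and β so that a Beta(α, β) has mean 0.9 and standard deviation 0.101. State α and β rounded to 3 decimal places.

First σ² = 0.010201. Setting α = μn, β = (1−μ)n with n = α+β,
μ(1−μ)/(n+1) = 0.010201 ⇒ n+1 = 0.09/0.010201 = 8.8227 ⇒ n = 7.8227.
Hence α = 0.9×7.8227 = 7.040, β = 0.1×7.8227 = 0.782.

α = 7.040, β = 0.782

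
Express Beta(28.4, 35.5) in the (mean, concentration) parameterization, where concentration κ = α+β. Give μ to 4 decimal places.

μ = 0.4444, κ = 63.9

κ = α+β = 28.4+35.5 = 63.9; μ = α/κ = 28.4/63.9 = 0.4444.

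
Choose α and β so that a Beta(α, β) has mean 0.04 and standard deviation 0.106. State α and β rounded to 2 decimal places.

α = 0.10, β = 2.32

First σ² = 0.011236. Setting α = μn, β = (1−μ)n with n = α+β,
μ(1−μ)/(n+1) = 0.011236 ⇒ n+1 = 0.0384/0.011236 = 3.4176 ⇒ n = 2.4176.
Hence α = 0.04×2.4176 = 0.10, β = 0.96×2.4176 = 2.32.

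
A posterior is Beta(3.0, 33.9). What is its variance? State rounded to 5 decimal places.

Var = αβ/[(α+β)²(α+β+1)] = (3.0×33.9)/(36.9²×37.9) = 101.70/51605.019 = 0.00197.

0.00197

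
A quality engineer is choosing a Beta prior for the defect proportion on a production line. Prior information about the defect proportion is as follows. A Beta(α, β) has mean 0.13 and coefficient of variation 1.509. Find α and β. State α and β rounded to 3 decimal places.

σ = CV·μ = 1.509×0.13 = 0.19617, so σ² = 0.038483.
s+1 = μ(1−μ)/σ² = 0.1131/0.038483 = 2.9390, so s = α+β = 1.9390.
α = μs = 0.252, β = (1−μ)s = 1.687.

α = 0.252, β = 1.687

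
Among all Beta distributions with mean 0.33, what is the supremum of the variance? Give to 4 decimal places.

Var = μ(1−μ)/(α+β+1), which approaches μ(1−μ) as α+β → 0.
So the supremum is μ(1−μ) = 0.33×0.67 = 0.2211.

0.2211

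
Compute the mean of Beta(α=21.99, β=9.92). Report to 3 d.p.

The Beta mean is α/(α+β) = 21.99/(21.99+9.92) = 0.689.

0.689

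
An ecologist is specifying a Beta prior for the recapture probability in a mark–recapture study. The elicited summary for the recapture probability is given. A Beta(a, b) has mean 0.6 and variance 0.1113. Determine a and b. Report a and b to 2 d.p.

a = 0.69, b = 0.46

Let s = a+b. The Beta variance is μ(1−μ)/(s+1).
So s+1 = μ(1−μ)/σ² = (0.6×0.4)/0.1113 = 0.24/0.1113 = 2.1563, giving s = 1.1563.
Then a = μs = 0.6×1.1563 = 0.69 and b = (1−μ)s = 0.4×1.1563 = 0.46.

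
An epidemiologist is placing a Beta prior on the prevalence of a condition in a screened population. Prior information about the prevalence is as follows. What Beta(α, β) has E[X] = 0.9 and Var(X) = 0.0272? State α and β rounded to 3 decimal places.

α = 2.078, β = 0.231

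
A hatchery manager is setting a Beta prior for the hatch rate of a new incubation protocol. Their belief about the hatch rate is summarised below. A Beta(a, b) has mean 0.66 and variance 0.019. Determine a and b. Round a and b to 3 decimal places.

By moment matching, a+b = μ(1−μ)/σ² − 1 = (0.66·0.34)/0.019 − 1 = 11.8105 − 1 = 10.8105.
Since a/(a+b) = μ, a = 0.66·10.8105 = 7.135 and b = 0.34·10.8105 = 3.676.

a = 7.135, b = 3.676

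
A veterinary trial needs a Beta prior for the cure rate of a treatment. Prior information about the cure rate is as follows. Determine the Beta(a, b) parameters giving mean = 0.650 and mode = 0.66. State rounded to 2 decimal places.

a = 20.80, b = 11.20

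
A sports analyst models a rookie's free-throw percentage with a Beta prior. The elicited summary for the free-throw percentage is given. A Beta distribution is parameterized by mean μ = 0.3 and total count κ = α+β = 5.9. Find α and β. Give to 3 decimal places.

Split κ in proportion μ : (1−μ): α = 0.3·5.9 = 1.770, β = 5.9 − 1.770 = 4.130.

α = 1.770, β = 4.130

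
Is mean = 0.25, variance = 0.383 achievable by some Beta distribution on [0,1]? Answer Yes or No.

No

The Beta variance bound is σ² < μ(1−μ).
Here μ(1−μ) = 0.25×0.75 = 0.1875, and 0.383 ≥ 0.1875.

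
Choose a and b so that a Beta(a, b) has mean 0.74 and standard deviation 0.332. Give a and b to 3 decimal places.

Variance = 0.332² = 0.110224. The moment-matching identity a+b = μ(1−μ)/Var − 1 gives
a+b = 0.1924/0.110224 − 1 = 0.7455, so a = μ·0.7455 = 0.552 and b = (1−μ)·0.7455 = 0.194.

a = 0.552, b = 0.194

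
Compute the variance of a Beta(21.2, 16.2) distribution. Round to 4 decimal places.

μ = 21.2/37.4 = 0.566845; Var = μ(1−μ)/(α+β+1) = 0.2455318/38.4 = 0.0064.

0.0064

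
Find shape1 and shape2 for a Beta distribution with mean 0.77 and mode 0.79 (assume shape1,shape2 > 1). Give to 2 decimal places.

shape1 = 22.33, shape2 = 6.67

With s = shape1+shape2: μ = shape1/s and mode = (shape1−1)/(s−2). Eliminating shape1 = μs,
μs − 1 = m(s−2) ⇒ s(μ−m) = 1−2m ⇒ s = -0.58/-0.02 = 29.0000.
So shape1 = μs = 22.33, shape2 = (1−μ)s = 6.67.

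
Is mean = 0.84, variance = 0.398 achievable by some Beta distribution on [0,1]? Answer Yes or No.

No

For any Beta, Var(X) < E[X]·(1−E[X]).
Here μ(1−μ) = 0.84×0.16 = 0.1344, and 0.398 ≥ 0.1344.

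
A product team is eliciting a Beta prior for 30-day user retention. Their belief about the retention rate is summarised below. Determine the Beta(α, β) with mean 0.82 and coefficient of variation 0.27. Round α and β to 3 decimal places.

α = 1.649, β = 0.362

Var = (CV·μ)² = (0.27×0.82)² = 0.049018.
α+β = μ(1−μ)/Var − 1 = 0.1476/0.049018 − 1 = 2.0111.
Thus α = 0.82·2.0111 = 1.649 and β = 0.18·2.0111 = 0.362.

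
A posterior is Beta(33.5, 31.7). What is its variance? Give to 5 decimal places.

Var = αβ/[(α+β)²(α+β+1)] = (33.5×31.7)/(65.2²×66.2) = 1061.95/281418.848 = 0.00377.

0.00377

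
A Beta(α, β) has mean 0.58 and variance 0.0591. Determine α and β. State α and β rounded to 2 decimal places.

α = 1.81, β = 1.31

By moment matching, α+β = μ(1−μ)/σ² − 1 = (0.58·0.42)/0.0591 − 1 = 4.1218 − 1 = 3.1218.
Since α/(α+β) = μ, α = 0.58·3.1218 = 1.81 and β = 0.42·3.1218 = 1.31.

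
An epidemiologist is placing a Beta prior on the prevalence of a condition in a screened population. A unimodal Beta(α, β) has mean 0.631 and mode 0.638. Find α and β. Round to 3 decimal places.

With s = α+β: μ = α/s and mode = (α−1)/(s−2). Eliminating α = μs,
μs − 1 = m(s−2) ⇒ s(μ−m) = 1−2m ⇒ s = -0.276/-0.007 = 39.4286.
So α = μs = 24.879, β = (1−μ)s = 14.549.

α = 24.879, β = 14.549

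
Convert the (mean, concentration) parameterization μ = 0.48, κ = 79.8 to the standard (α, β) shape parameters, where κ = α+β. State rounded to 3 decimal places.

α = μκ = 0.48×79.8 = 38.304 and β = (1−μ)κ = 0.52×79.8 = 41.496.

α = 38.304, β = 41.496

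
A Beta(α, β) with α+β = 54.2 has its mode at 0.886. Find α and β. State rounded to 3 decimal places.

α = 47.249, β = 6.951

For α,β>1 the mode is (α−1)/(α+β−2), so α = mode·(κ−2)+1 = 0.886×52.2+1 = 47.249.
And β = (1−mode)·(κ−2)+1 = 0.114×52.2+1 = 6.951.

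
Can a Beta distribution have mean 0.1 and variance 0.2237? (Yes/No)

The Beta variance bound is σ² < μ(1−μ).
Here μ(1−μ) = 0.1×0.9 = 0.09, and 0.2237 ≥ 0.09.

No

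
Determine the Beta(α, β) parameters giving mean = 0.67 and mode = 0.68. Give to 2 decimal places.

α = 24.12, β = 11.88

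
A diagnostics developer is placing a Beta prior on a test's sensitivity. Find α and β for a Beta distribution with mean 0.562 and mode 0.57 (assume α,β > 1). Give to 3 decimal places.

With s = α+β: μ = α/s and mode = (α−1)/(s−2). Eliminating α = μs,
μs − 1 = m(s−2) ⇒ s(μ−m) = 1−2m ⇒ s = -0.14/-0.008 = 17.5000.
So α = μs = 9.835, β = (1−μ)s = 7.665.

α = 9.835, β = 7.665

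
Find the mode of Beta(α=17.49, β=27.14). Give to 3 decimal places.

The density x^(α−1)(1−x)^(β−1) is maximised at (α−1)/(α+β−2) = 16.49/42.63 = 0.387.

0.387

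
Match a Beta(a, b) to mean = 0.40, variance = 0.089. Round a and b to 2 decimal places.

Let s = a+b. The Beta variance is μ(1−μ)/(s+1).
So s+1 = μ(1−μ)/σ² = (0.40×0.60)/0.089 = 0.2400/0.089 = 2.6966, giving s = 1.6966.
Then a = μs = 0.40×1.6966 = 0.68 and b = (1−μ)s = 0.60×1.6966 = 1.02.

a = 0.68, b = 1.02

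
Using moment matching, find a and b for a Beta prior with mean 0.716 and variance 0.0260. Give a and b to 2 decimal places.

a = 4.88, b = 1.94

By moment matching, a+b = μ(1−μ)/σ² − 1 = (0.716·0.284)/0.0260 − 1 = 7.8209 − 1 = 6.8209.
Since a/(a+b) = μ, a = 0.716·6.8209 = 4.88 and b = 0.284·6.8209 = 1.94.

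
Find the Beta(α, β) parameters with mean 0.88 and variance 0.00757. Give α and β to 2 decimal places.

Write ν = α+β; then α = μν and Var = μ(1−μ)/(ν+1).
ν = μ(1−μ)/Var − 1 = 0.1056/0.00757 − 1 = 12.9498.
α = 0.88·12.9498 = 11.40, β = 0.12·12.9498 = 1.55.

α = 11.40, β = 1.55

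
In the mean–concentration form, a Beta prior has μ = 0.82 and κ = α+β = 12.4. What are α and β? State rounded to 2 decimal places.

α = 10.17, β = 2.23

α = μκ = 0.82×12.4 = 10.17 and β = (1−μ)κ = 0.18×12.4 = 2.23.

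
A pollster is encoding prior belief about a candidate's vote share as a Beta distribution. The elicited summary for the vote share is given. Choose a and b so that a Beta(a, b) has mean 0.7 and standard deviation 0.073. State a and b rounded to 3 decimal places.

a = 26.885, b = 11.522

σ² = 0.073² = 0.005329.
With s = a+b, Var = μ(1−μ)/(s+1), so s+1 = (0.7×0.3)/0.005329 = 39.4070 and s = 38.4070.
a = μs = 26.885, b = (1−μ)s = 11.522.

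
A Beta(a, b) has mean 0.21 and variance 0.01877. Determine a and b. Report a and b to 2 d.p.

By moment matching, a+b = μ(1−μ)/σ² − 1 = (0.21·0.79)/0.01877 − 1 = 8.8386 − 1 = 7.8386.
Since a/(a+b) = μ, a = 0.21·7.8386 = 1.65 and b = 0.79·7.8386 = 6.19.

a = 1.65, b = 6.19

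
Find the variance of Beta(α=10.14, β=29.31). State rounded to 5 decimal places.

α+β = 39.45 and αβ = 297.2034, so Var = αβ/[(α+β)²(α+β+1)] = 297.2034/62952.436125 = 0.00472.

0.00472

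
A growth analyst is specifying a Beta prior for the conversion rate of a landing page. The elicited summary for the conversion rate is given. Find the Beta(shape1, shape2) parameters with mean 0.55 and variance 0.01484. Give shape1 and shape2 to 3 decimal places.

shape1 = 8.623, shape2 = 7.055

By moment matching, shape1+shape2 = μ(1−μ)/σ² − 1 = (0.55·0.45)/0.01484 − 1 = 16.6779 − 1 = 15.6779.
Since shape1/(shape1+shape2) = μ, shape1 = 0.55·15.6779 = 8.623 and shape2 = 0.45·15.6779 = 7.055.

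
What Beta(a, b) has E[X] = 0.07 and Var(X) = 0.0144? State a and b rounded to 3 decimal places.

a = 0.246, b = 3.274

By moment matching, a+b = μ(1−μ)/σ² − 1 = (0.07·0.93)/0.0144 − 1 = 4.5208 − 1 = 3.5208.
Since a/(a+b) = μ, a = 0.07·3.5208 = 0.246 and b = 0.93·3.5208 = 3.274.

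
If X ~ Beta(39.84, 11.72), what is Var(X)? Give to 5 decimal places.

0.00334

α+β = 51.56 and αβ = 466.9248, so Var = αβ/[(α+β)²(α+β+1)] = 466.9248/139727.270016 = 0.00334.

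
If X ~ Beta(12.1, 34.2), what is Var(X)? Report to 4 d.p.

Var = αβ/[(α+β)²(α+β+1)] = (12.1×34.2)/(46.3²×47.3) = 413.82/101396.537 = 0.0041.

0.0041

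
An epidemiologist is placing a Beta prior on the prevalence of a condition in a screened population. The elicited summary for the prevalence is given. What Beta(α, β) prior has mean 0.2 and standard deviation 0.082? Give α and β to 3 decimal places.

α = 4.559, β = 18.236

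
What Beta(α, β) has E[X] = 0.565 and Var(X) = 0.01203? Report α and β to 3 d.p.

α = 10.978, β = 8.452

Write ν = α+β; then α = μν and Var = μ(1−μ)/(ν+1).
ν = μ(1−μ)/Var − 1 = 0.245775/0.01203 − 1 = 19.4302.
α = 0.565·19.4302 = 10.978, β = 0.435·19.4302 = 8.452.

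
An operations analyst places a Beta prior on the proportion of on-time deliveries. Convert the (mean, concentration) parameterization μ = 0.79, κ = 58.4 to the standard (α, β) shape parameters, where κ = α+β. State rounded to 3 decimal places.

α = 46.136, β = 12.264

Split κ in proportion μ : (1−μ): α = 0.79·58.4 = 46.136, β = 58.4 − 46.136 = 12.264.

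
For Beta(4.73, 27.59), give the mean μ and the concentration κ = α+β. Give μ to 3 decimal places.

μ = 0.146, κ = 32.32

κ = α+β = 4.73+27.59 = 32.32; μ = α/κ = 4.73/32.32 = 0.146.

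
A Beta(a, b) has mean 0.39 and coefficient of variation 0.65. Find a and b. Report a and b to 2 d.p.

σ = CV·μ = 0.65×0.39 = 0.25350, so σ² = 0.064262.
s+1 = μ(1−μ)/σ² = 0.2379/0.064262 = 3.7020, so s = a+b = 2.7020.
a = μs = 1.05, b = (1−μ)s = 1.65.

a = 1.05, b = 1.65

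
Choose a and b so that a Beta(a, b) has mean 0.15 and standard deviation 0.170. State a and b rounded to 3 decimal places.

a = 0.512, b = 2.900

σ² = 0.170² = 0.028900.
With s = a+b, Var = μ(1−μ)/(s+1), so s+1 = (0.15×0.85)/0.028900 = 4.4118 and s = 3.4118.
a = μs = 0.512, b = (1−μ)s = 2.900.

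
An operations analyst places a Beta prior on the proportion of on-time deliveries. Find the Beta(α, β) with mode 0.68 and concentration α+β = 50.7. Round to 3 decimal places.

Since the density peak of Beta(α,β) is at (α−1)/(α+β−2),
α = 1 + 0.68(50.7−2) = 34.116 and β = 50.7 − 34.116 = 16.584.

α = 34.116, β = 16.584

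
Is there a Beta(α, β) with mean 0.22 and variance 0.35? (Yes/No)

A Beta with mean μ has variance μ(1−μ)/(α+β+1) < μ(1−μ).
Here μ(1−μ) = 0.22×0.78 = 0.1716, and 0.35 ≥ 0.1716.

No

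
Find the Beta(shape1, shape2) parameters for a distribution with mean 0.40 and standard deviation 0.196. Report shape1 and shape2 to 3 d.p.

shape1 = 2.099, shape2 = 3.148

σ² = 0.196² = 0.038416.
With s = shape1+shape2, Var = μ(1−μ)/(s+1), so s+1 = (0.40×0.60)/0.038416 = 6.2474 and s = 5.2474.
shape1 = μs = 2.099, shape2 = (1−μ)s = 3.148.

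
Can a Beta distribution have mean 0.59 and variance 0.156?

The Beta variance bound is σ² < μ(1−μ).
Here μ(1−μ) = 0.59×0.41 = 0.2419, and 0.156 < 0.2419.

Yes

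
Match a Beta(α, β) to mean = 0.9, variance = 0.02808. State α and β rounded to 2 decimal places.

Let s = α+β. The Beta variance is μ(1−μ)/(s+1).
So s+1 = μ(1−μ)/σ² = (0.9×0.1)/0.02808 = 0.09/0.02808 = 3.2051, giving s = 2.2051.
Then α = μs = 0.9×2.2051 = 1.98 and β = (1−μ)s = 0.1×2.2051 = 0.22.

α = 1.98, β = 0.22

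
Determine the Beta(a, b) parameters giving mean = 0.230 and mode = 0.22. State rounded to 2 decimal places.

a = 12.88, b = 43.12

With s = a+b: μ = a/s and mode = (a−1)/(s−2). Eliminating a = μs,
μs − 1 = m(s−2) ⇒ s(μ−m) = 1−2m ⇒ s = 0.56/0.010 = 56.0000.
So a = μs = 12.88, b = (1−μ)s = 43.12.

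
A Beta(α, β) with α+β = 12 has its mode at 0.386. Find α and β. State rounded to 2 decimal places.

Since the density peak of Beta(α,β) is at (α−1)/(α+β−2),
α = 1 + 0.386(12−2) = 4.86 and β = 12 − 4.86 = 7.14.

α = 4.86, β = 7.14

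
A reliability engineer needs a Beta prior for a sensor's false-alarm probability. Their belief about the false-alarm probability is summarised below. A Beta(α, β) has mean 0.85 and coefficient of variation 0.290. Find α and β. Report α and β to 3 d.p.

α = 0.934, β = 0.165

Var = (CV·μ)² = (0.290×0.85)² = 0.060762.
α+β = μ(1−μ)/Var − 1 = 0.1275/0.060762 − 1 = 1.0983.
Thus α = 0.85·1.0983 = 0.934 and β = 0.15·1.0983 = 0.165.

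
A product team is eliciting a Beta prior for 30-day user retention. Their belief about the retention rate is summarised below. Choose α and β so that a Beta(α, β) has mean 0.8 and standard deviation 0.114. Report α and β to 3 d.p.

α = 9.049, β = 2.262

First σ² = 0.012996. Setting α = μn, β = (1−μ)n with n = α+β,
μ(1−μ)/(n+1) = 0.012996 ⇒ n+1 = 0.16/0.012996 = 12.3115 ⇒ n = 11.3115.
Hence α = 0.8×11.3115 = 9.049, β = 0.2×11.3115 = 2.262.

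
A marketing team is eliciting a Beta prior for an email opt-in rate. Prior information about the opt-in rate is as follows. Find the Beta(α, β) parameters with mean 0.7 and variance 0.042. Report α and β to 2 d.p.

Write ν = α+β; then α = μν and Var = μ(1−μ)/(ν+1).
ν = μ(1−μ)/Var − 1 = 0.21/0.042 − 1 = 4.0000.
α = 0.7·4.0000 = 2.80, β = 0.3·4.0000 = 1.20.

α = 2.80, β = 1.20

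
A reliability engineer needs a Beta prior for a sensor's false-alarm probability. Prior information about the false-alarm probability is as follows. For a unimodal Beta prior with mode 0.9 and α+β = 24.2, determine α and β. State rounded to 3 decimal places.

α = 20.980, β = 3.220

Mode = (α−1)/(κ−2) with κ = α+β, so α−1 = 0.9·22.2 = 19.980.
α = 20.980; β = κ − α = 3.220.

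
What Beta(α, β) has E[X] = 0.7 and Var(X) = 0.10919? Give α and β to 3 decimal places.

α = 0.646, β = 0.277

Let s = α+β. The Beta variance is μ(1−μ)/(s+1).
So s+1 = μ(1−μ)/σ² = (0.7×0.3)/0.10919 = 0.21/0.10919 = 1.9233, giving s = 0.9233.
Then α = μs = 0.7×0.9233 = 0.646 and β = (1−μ)s = 0.3×0.9233 = 0.277.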